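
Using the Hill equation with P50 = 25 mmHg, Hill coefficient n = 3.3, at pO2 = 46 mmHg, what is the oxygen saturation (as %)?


Y = pO2^n / (P50^n + pO2^n)
Y = 46^3.3 / (25^3.3 + 46^3.3)
Y = 88.21%

88.21%


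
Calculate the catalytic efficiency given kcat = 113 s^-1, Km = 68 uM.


Catalytic efficiency = kcat / Km
= 113 / 68
= 1.6618 uM^-1*s^-1

1.6618 uM^-1*s^-1


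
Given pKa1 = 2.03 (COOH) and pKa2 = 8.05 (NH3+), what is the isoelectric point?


pI = (pKa1 + pKa2) / 2
pI = (2.03 + 8.05) / 2
pI = 5.04

5.04


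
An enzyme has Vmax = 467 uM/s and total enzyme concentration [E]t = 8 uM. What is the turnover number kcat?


kcat = Vmax / [E]t
kcat = 467 / 8
kcat = 58.375 s^-1

58.375 s^-1


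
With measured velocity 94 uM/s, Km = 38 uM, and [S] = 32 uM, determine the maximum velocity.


Vmax = v * (Km + [S]) / [S]
Vmax = 94 * (38 + 32) / 32
Vmax = 205.625 uM/s

205.625 uM/s


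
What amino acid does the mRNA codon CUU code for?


Standard genetic code lookup.
Codon CUU -> Leu

Leu


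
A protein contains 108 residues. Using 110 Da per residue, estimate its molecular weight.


MW = n_residues * 110 Da
MW = 108 * 110
MW = 11880 Da

11880 Da


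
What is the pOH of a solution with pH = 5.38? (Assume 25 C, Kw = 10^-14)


pOH = 14 - pH
pOH = 14 - 5.38
pOH = 8.62

8.62


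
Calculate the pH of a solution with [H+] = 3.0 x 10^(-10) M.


pH = -log10([H+])
pH = -log10(3.0 x 10^(-10))
pH = 9.5229

9.5229


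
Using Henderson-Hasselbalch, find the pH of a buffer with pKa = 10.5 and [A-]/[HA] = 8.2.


pH = pKa + log10([A-]/[HA])
pH = 10.5 + log10(8.2)
pH = 11.4138

11.4138


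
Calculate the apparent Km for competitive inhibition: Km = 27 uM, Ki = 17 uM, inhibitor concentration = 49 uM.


Km_app = Km * (1 + [I]/Ki)
Km_app = 27 * (1 + 49/17)
Km_app = 104.8235 uM

104.8235 uM


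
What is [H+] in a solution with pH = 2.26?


[H+] = 10^(-pH)
[H+] = 10^(-2.26)
[H+] = 0.0055 M

0.0055 M


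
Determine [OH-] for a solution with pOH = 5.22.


[OH-] = 10^(-pOH)
[OH-] = 10^(-5.22)
[OH-] = 6.026e-06 M

6.026e-06 M


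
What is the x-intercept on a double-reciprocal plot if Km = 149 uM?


x-intercept = -1/Km
= -1/149
= -0.0067 1/uM

-0.0067 1/uM


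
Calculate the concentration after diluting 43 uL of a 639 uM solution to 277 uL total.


C2 = C1 * V1 / V2
C2 = 639 * 43 / 277
C2 = 99.1949 uM

99.1949 uM


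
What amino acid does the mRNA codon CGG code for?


Standard genetic code lookup.
Codon CGG -> Arg

Arg


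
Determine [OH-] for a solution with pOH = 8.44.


[OH-] = 10^(-pOH)
[OH-] = 10^(-8.44)
[OH-] = 3.631e-09 M

3.631e-09 M


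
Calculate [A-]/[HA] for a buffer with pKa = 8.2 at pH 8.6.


[A-]/[HA] = 10^(pH - pKa)
= 10^(8.6 - 8.2)
= 2.5119

2.5119


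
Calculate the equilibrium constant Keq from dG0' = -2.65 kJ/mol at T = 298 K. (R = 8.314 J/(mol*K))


Keq = exp(-dG0 * 1000 / (R * T))
Keq = exp(-(-2.65) * 1000 / (8.314 * 298))
Keq = 2.9142

2.9142


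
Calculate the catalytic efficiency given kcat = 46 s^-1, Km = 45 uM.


Catalytic efficiency = kcat / Km
= 46 / 45
= 1.0222 uM^-1*s^-1

1.0222 uM^-1*s^-1


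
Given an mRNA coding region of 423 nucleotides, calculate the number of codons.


codons = nucleotides / 3
codons = 423 / 3 = 141

141


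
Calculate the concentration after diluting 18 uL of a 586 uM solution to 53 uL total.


C2 = C1 * V1 / V2
C2 = 586 * 18 / 53
C2 = 199.0189 uM

199.0189 uM


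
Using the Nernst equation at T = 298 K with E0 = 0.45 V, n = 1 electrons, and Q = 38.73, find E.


E = E0 - (RT/nF) * ln(Q)
E = 0.45 - (8.314 * 298 / (1 * 96485)) * ln(38.73)
E = 0.3561 V

0.3561 V


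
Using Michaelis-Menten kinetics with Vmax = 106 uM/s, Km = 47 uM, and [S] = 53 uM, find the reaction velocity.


v = Vmax * [S] / (Km + [S])
v = 106 * 53 / (47 + 53)
v = 56.18 uM/s

56.18 uM/s


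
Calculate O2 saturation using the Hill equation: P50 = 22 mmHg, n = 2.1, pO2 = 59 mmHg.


Y = pO2^n / (P50^n + pO2^n)
Y = 59^2.1 / (22^2.1 + 59^2.1)
Y = 88.81%

88.81%


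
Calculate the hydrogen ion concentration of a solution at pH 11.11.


[H+] = 10^(-pH)
[H+] = 10^(-11.11)
[H+] = 7.762e-12 M

7.762e-12 M


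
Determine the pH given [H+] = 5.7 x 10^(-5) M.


pH = -log10([H+])
pH = -log10(5.7 x 10^(-5))
pH = 4.2441

4.2441


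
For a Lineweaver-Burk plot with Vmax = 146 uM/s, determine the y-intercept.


y-intercept = 1/Vmax
= 1/146
= 0.0068 s/uM

0.0068 s/uM


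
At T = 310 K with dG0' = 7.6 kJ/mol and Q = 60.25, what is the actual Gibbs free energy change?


dG = dG0' + RT * ln(Q) / 1000
dG = 7.6 + 8.314 * 310 * ln(60.25) / 1000
dG = 18.1632 kJ/mol

18.1632 kJ/mol


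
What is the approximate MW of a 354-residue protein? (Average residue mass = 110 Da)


MW = n_residues * 110 Da
MW = 354 * 110
MW = 38940 Da

38940 Da


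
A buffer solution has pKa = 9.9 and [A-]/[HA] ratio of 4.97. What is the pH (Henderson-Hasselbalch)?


pH = pKa + log10([A-]/[HA])
pH = 9.9 + log10(4.97)
pH = 10.5964

10.5964


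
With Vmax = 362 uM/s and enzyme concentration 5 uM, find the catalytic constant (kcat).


kcat = Vmax / [E]t
kcat = 362 / 5
kcat = 72.4 s^-1

72.4 s^-1


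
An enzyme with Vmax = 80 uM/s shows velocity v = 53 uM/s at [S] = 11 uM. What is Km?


Km = [S] * (Vmax - v) / v
Km = 11 * (80 - 53) / 53
Km = 5.6038 uM

5.6038 uM


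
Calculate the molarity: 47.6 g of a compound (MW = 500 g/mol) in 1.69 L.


C = (mass / MW) / volume
C = (47.6 / 500) / 1.69
C = 0.0563 M

0.0563 M


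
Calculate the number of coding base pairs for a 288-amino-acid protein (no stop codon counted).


Each amino acid = 1 codon = 3 bp
bp = 288 * 3 = 864 bp

864 bp


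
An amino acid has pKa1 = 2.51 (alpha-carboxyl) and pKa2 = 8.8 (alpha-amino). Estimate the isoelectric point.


pI = (pKa1 + pKa2) / 2
pI = (2.51 + 8.8) / 2
pI = 5.655

5.655


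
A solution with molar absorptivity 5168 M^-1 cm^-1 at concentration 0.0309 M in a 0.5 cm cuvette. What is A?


A = epsilon * c * l
A = 5168 * 0.0309 * 0.5
A = 79.8456

79.8456


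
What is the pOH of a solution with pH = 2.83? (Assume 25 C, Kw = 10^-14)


pOH = 14 - pH
pOH = 14 - 2.83
pOH = 11.17

11.17


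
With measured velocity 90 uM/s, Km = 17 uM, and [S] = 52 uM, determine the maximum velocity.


Vmax = v * (Km + [S]) / [S]
Vmax = 90 * (17 + 52) / 52
Vmax = 119.4231 uM/s

119.4231 uM/s


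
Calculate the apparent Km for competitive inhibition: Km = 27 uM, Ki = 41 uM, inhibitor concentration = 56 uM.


Km_app = Km * (1 + [I]/Ki)
Km_app = 27 * (1 + 56/41)
Km_app = 63.878 uM

63.878 uM


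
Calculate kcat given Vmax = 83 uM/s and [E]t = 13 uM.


kcat = Vmax / [E]t
kcat = 83 / 13
kcat = 6.3846 s^-1

6.3846 s^-1


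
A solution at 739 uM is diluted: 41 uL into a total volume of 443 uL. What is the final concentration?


C2 = C1 * V1 / V2
C2 = 739 * 41 / 443
C2 = 68.395 uM

68.395 uM


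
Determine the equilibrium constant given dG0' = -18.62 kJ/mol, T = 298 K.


Keq = exp(-dG0 * 1000 / (R * T))
Keq = exp(-(-18.62) * 1000 / (8.314 * 298))
Keq = 1836.1428

1836.1428


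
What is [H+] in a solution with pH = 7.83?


[H+] = 10^(-pH)
[H+] = 10^(-7.83)
[H+] = 1.479e-08 M

1.479e-08 M


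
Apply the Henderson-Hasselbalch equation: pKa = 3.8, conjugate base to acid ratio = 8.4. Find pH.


pH = pKa + log10([A-]/[HA])
pH = 3.8 + log10(8.4)
pH = 4.7243

4.7243


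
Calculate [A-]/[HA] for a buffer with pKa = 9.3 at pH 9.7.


[A-]/[HA] = 10^(pH - pKa)
= 10^(9.7 - 9.3)
= 2.5119

2.5119


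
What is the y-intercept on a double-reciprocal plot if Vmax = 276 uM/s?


y-intercept = 1/Vmax
= 1/276
= 0.0036 s/uM

0.0036 s/uM


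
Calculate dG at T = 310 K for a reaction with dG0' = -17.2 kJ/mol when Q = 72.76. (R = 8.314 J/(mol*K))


dG = dG0' + RT * ln(Q) / 1000
dG = -17.2 + 8.314 * 310 * ln(72.76) / 1000
dG = -6.1505 kJ/mol

-6.1505 kJ/mol


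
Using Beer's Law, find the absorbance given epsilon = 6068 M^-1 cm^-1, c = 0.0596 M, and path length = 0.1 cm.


A = epsilon * c * l
A = 6068 * 0.0596 * 0.1
A = 36.1653

36.1653


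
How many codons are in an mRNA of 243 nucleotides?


codons = nucleotides / 3
codons = 243 / 3 = 81

81


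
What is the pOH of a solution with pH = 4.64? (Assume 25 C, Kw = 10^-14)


pOH = 14 - pH
pOH = 14 - 4.64
pOH = 9.36

9.36


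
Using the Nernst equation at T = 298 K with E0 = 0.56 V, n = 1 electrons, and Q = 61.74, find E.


E = E0 - (RT/nF) * ln(Q)
E = 0.56 - (8.314 * 298 / (1 * 96485)) * ln(61.74)
E = 0.4541 V

0.4541 V


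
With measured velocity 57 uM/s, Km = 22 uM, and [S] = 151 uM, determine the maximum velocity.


Vmax = v * (Km + [S]) / [S]
Vmax = 57 * (22 + 151) / 151
Vmax = 65.3046 uM/s

65.3046 uM/s


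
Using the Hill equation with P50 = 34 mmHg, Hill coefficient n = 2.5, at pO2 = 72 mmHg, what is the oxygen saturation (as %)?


Y = pO2^n / (P50^n + pO2^n)
Y = 72^2.5 / (34^2.5 + 72^2.5)
Y = 86.71%

86.71%


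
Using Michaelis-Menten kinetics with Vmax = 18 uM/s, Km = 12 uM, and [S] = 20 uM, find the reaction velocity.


v = Vmax * [S] / (Km + [S])
v = 18 * 20 / (12 + 20)
v = 11.25 uM/s

11.25 uM/s


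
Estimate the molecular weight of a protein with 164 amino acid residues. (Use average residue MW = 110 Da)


MW = n_residues * 110 Da
MW = 164 * 110
MW = 18040 Da

18040 Da


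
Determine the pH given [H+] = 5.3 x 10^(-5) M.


pH = -log10([H+])
pH = -log10(5.3 x 10^(-5))
pH = 4.2757

4.2757


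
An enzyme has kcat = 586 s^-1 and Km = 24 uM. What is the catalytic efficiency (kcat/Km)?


Catalytic efficiency = kcat / Km
= 586 / 24
= 24.4167 uM^-1*s^-1

24.4167 uM^-1*s^-1


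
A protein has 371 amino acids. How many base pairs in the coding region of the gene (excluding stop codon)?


Each amino acid = 1 codon = 3 bp
bp = 371 * 3 = 1113 bp

1113 bp


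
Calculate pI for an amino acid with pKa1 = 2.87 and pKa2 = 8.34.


pI = (pKa1 + pKa2) / 2
pI = (2.87 + 8.34) / 2
pI = 5.605

5.605


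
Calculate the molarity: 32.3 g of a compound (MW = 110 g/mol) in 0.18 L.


C = (mass / MW) / volume
C = (32.3 / 110) / 0.18
C = 1.6313 M

1.6313 M


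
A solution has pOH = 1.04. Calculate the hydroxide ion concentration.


[OH-] = 10^(-pOH)
[OH-] = 10^(-1.04)
[OH-] = 0.0912 M

0.0912 M


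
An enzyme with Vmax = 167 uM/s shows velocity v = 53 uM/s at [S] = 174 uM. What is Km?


Km = [S] * (Vmax - v) / v
Km = 174 * (167 - 53) / 53
Km = 374.2642 uM

374.2642 uM


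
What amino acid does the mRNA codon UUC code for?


Standard genetic code lookup.
Codon UUC -> Phe

Phe


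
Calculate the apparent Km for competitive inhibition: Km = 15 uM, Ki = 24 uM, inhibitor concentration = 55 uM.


Km_app = Km * (1 + [I]/Ki)
Km_app = 15 * (1 + 55/24)
Km_app = 49.375 uM

49.375 uM


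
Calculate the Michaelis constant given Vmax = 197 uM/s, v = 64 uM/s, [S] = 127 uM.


Km = [S] * (Vmax - v) / v
Km = 127 * (197 - 64) / 64
Km = 263.9219 uM

263.9219 uM


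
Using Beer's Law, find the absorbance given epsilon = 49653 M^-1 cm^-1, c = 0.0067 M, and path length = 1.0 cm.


A = epsilon * c * l
A = 49653 * 0.0067 * 1.0
A = 332.6751

332.6751


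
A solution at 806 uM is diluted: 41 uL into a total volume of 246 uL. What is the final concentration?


C2 = C1 * V1 / V2
C2 = 806 * 41 / 246
C2 = 134.3333 uM

134.3333 uM


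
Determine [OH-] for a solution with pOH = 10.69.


[OH-] = 10^(-pOH)
[OH-] = 10^(-10.69)
[OH-] = 2.042e-11 M

2.042e-11 M


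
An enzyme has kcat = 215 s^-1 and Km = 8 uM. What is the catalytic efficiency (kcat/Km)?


Catalytic efficiency = kcat / Km
= 215 / 8
= 26.875 uM^-1*s^-1

26.875 uM^-1*s^-1


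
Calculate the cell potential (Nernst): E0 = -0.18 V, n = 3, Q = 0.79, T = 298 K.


E = E0 - (RT/nF) * ln(Q)
E = -0.18 - (8.314 * 298 / (3 * 96485)) * ln(0.79)
E = -0.178 V

-0.178 V


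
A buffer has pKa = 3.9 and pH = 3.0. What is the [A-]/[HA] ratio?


[A-]/[HA] = 10^(pH - pKa)
= 10^(3.0 - 3.9)
= 0.1259

0.1259


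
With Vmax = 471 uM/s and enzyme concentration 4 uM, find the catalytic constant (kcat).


kcat = Vmax / [E]t
kcat = 471 / 4
kcat = 117.75 s^-1

117.75 s^-1


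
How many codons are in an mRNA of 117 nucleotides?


codons = nucleotides / 3
codons = 117 / 3 = 39

39


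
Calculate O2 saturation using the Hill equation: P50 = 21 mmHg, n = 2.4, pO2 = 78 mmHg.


Y = pO2^n / (P50^n + pO2^n)
Y = 78^2.4 / (21^2.4 + 78^2.4)
Y = 95.89%

95.89%


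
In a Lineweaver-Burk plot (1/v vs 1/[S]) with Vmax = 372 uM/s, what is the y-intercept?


y-intercept = 1/Vmax
= 1/372
= 0.0027 s/uM

0.0027 s/uM


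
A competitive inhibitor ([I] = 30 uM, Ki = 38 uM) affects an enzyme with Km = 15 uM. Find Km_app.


Km_app = Km * (1 + [I]/Ki)
Km_app = 15 * (1 + 30/38)
Km_app = 26.8421 uM

26.8421 uM


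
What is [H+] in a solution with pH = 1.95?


[H+] = 10^(-pH)
[H+] = 10^(-1.95)
[H+] = 0.0112 M

0.0112 M


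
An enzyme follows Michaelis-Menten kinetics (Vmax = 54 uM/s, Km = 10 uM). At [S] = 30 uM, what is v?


v = Vmax * [S] / (Km + [S])
v = 54 * 30 / (10 + 30)
v = 40.5 uM/s

40.5 uM/s


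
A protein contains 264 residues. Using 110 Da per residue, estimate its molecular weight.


MW = n_residues * 110 Da
MW = 264 * 110
MW = 29040 Da

29040 Da


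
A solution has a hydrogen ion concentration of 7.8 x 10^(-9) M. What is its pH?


pH = -log10([H+])
pH = -log10(7.8 x 10^(-9))
pH = 8.1079

8.1079


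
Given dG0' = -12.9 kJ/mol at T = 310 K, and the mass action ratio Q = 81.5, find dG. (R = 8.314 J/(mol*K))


dG = dG0' + RT * ln(Q) / 1000
dG = -12.9 + 8.314 * 310 * ln(81.5) / 1000
dG = -1.5581 kJ/mol

-1.5581 kJ/mol


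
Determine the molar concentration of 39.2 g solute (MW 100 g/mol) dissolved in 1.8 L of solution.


C = (mass / MW) / volume
C = (39.2 / 100) / 1.8
C = 0.2178 M

0.2178 M


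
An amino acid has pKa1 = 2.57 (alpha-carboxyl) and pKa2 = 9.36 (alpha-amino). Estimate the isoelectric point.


pI = (pKa1 + pKa2) / 2
pI = (2.57 + 9.36) / 2
pI = 5.965

5.965


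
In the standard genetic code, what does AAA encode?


Standard genetic code lookup.
Codon AAA -> Lys

Lys


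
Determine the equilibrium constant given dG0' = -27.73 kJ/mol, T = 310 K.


Keq = exp(-dG0 * 1000 / (R * T))
Keq = exp(-(-27.73) * 1000 / (8.314 * 310))
Keq = 47058.8765

47058.8765


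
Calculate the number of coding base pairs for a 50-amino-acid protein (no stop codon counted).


Each amino acid = 1 codon = 3 bp
bp = 50 * 3 = 150 bp

150 bp


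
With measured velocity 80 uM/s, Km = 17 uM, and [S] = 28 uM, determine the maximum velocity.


Vmax = v * (Km + [S]) / [S]
Vmax = 80 * (17 + 28) / 28
Vmax = 128.5714 uM/s

128.5714 uM/s


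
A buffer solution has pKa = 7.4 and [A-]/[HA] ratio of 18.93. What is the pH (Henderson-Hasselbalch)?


pH = pKa + log10([A-]/[HA])
pH = 7.4 + log10(18.93)
pH = 8.6772

8.6772


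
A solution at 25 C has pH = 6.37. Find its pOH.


pOH = 14 - pH
pOH = 14 - 6.37
pOH = 7.63

7.63


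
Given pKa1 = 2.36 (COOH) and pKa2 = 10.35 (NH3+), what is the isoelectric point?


pI = (pKa1 + pKa2) / 2
pI = (2.36 + 10.35) / 2
pI = 6.355

6.355


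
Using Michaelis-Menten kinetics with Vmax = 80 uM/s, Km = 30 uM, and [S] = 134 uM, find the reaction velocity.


v = Vmax * [S] / (Km + [S])
v = 80 * 134 / (30 + 134)
v = 65.3659 uM/s

65.3659 uM/s


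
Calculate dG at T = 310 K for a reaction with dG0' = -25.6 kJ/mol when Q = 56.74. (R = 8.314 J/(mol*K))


dG = dG0' + RT * ln(Q) / 1000
dG = -25.6 + 8.314 * 310 * ln(56.74) / 1000
dG = -15.1915 kJ/mol

-15.1915 kJ/mol


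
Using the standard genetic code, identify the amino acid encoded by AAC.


Standard genetic code lookup.
Codon AAC -> Asn

Asn


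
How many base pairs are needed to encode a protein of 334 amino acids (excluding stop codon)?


Each amino acid = 1 codon = 3 bp
bp = 334 * 3 = 1002 bp

1002 bp


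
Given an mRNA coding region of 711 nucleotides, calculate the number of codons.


codons = nucleotides / 3
codons = 711 / 3 = 237

237


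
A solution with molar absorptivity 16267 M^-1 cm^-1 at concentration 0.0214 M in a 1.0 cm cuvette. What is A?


A = epsilon * c * l
A = 16267 * 0.0214 * 1.0
A = 348.1138

348.1138


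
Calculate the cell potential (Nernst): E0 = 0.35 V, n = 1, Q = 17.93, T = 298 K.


E = E0 - (RT/nF) * ln(Q)
E = 0.35 - (8.314 * 298 / (1 * 96485)) * ln(17.93)
E = 0.2759 V

0.2759 V


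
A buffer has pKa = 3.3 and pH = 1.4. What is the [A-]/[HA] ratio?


[A-]/[HA] = 10^(pH - pKa)
= 10^(1.4 - 3.3)
= 0.0126

0.0126


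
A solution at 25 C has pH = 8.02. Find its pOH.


pOH = 14 - pH
pOH = 14 - 8.02
pOH = 5.98

5.98


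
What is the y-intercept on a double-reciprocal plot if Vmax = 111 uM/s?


y-intercept = 1/Vmax
= 1/111
= 0.009 s/uM

0.009 s/uM


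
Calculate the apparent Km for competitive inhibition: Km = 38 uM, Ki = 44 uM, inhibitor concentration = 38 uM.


Km_app = Km * (1 + [I]/Ki)
Km_app = 38 * (1 + 38/44)
Km_app = 70.8182 uM

70.8182 uM


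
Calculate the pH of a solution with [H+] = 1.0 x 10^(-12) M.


pH = -log10([H+])
pH = -log10(1.0 x 10^(-12))
pH = 12.0

12.0


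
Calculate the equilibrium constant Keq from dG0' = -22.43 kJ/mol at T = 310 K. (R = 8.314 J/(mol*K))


Keq = exp(-dG0 * 1000 / (R * T))
Keq = exp(-(-22.43) * 1000 / (8.314 * 310))
Keq = 6019.5698

6019.5698


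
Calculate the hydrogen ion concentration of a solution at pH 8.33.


[H+] = 10^(-pH)
[H+] = 10^(-8.33)
[H+] = 4.677e-09 M

4.677e-09 M


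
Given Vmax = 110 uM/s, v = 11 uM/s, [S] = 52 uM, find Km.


Km = [S] * (Vmax - v) / v
Km = 52 * (110 - 11) / 11
Km = 468.0 uM

468.0 uM


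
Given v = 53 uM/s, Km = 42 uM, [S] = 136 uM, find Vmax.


Vmax = v * (Km + [S]) / [S]
Vmax = 53 * (42 + 136) / 136
Vmax = 69.3676 uM/s

69.3676 uM/s


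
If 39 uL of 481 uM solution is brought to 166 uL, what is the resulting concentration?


C2 = C1 * V1 / V2
C2 = 481 * 39 / 166
C2 = 113.006 uM

113.006 uM


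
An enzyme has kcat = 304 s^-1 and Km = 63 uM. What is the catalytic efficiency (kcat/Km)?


Catalytic efficiency = kcat / Km
= 304 / 63
= 4.8254 uM^-1*s^-1

4.8254 uM^-1*s^-1


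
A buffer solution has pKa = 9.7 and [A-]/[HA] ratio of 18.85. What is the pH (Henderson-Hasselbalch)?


pH = pKa + log10([A-]/[HA])
pH = 9.7 + log10(18.85)
pH = 10.9753

10.9753


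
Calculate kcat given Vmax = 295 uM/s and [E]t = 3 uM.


kcat = Vmax / [E]t
kcat = 295 / 3
kcat = 98.3333 s^-1

98.3333 s^-1


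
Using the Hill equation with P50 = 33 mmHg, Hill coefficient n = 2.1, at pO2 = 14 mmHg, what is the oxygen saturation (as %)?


Y = pO2^n / (P50^n + pO2^n)
Y = 14^2.1 / (33^2.1 + 14^2.1)
Y = 14.18%

14.18%


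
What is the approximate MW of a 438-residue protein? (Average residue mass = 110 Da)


MW = n_residues * 110 Da
MW = 438 * 110
MW = 48180 Da

48180 Da


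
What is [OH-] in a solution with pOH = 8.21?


[OH-] = 10^(-pOH)
[OH-] = 10^(-8.21)
[OH-] = 6.166e-09 M

6.166e-09 M


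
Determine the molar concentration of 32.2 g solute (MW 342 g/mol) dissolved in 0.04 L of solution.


C = (mass / MW) / volume
C = (32.2 / 342) / 0.04
C = 2.3538 M

2.3538 M


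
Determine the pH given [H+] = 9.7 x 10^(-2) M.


pH = -log10([H+])
pH = -log10(9.7 x 10^(-2))
pH = 1.0132

1.0132


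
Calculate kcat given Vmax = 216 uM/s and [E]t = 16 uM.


kcat = Vmax / [E]t
kcat = 216 / 16
kcat = 13.5 s^-1

13.5 s^-1


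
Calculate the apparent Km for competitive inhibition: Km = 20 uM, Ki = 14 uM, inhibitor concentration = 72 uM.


Km_app = Km * (1 + [I]/Ki)
Km_app = 20 * (1 + 72/14)
Km_app = 122.8571 uM

122.8571 uM


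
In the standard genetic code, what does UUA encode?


Standard genetic code lookup.
Codon UUA -> Leu

Leu


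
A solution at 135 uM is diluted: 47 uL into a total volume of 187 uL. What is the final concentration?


C2 = C1 * V1 / V2
C2 = 135 * 47 / 187
C2 = 33.9305 uM

33.9305 uM


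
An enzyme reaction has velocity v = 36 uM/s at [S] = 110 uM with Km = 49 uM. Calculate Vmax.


Vmax = v * (Km + [S]) / [S]
Vmax = 36 * (49 + 110) / 110
Vmax = 52.0364 uM/s

52.0364 uM/s


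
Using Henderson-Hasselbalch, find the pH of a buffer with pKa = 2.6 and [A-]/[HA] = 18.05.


pH = pKa + log10([A-]/[HA])
pH = 2.6 + log10(18.05)
pH = 3.8565

3.8565


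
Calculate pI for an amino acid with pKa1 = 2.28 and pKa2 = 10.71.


pI = (pKa1 + pKa2) / 2
pI = (2.28 + 10.71) / 2
pI = 6.495

6.495


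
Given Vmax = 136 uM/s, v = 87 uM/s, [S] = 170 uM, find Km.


Km = [S] * (Vmax - v) / v
Km = 170 * (136 - 87) / 87
Km = 95.7471 uM

95.7471 uM


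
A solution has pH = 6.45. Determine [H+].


[H+] = 10^(-pH)
[H+] = 10^(-6.45)
[H+] = 3.548e-07 M

3.548e-07 M


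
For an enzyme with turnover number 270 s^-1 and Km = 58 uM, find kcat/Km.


Catalytic efficiency = kcat / Km
= 270 / 58
= 4.6552 uM^-1*s^-1

4.6552 uM^-1*s^-1


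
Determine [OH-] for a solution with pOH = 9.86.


[OH-] = 10^(-pOH)
[OH-] = 10^(-9.86)
[OH-] = 1.380e-10 M

1.380e-10 M


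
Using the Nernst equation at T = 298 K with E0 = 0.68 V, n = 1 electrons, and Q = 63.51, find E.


E = E0 - (RT/nF) * ln(Q)
E = 0.68 - (8.314 * 298 / (1 * 96485)) * ln(63.51)
E = 0.5734 V

0.5734 V


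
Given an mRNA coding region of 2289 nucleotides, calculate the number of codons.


codons = nucleotides / 3
codons = 2289 / 3 = 763

763


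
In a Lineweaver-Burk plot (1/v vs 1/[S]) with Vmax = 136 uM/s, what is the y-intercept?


y-intercept = 1/Vmax
= 1/136
= 0.0074 s/uM

0.0074 s/uM


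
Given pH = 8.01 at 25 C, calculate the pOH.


pOH = 14 - pH
pOH = 14 - 8.01
pOH = 5.99

5.99


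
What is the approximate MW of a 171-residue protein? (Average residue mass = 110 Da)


MW = n_residues * 110 Da
MW = 171 * 110
MW = 18810 Da

18810 Da


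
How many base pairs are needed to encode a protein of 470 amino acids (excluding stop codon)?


Each amino acid = 1 codon = 3 bp
bp = 470 * 3 = 1410 bp

1410 bp


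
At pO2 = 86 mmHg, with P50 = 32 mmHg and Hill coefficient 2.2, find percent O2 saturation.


Y = pO2^n / (P50^n + pO2^n)
Y = 86^2.2 / (32^2.2 + 86^2.2)
Y = 89.8%

89.8%


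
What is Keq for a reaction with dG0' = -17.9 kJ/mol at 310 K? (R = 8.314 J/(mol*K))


Keq = exp(-dG0 * 1000 / (R * T))
Keq = exp(-(-17.9) * 1000 / (8.314 * 310))
Keq = 1038.0975

1038.0975


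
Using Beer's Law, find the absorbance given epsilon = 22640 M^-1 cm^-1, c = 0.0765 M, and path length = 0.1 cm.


A = epsilon * c * l
A = 22640 * 0.0765 * 0.1
A = 173.196

173.196


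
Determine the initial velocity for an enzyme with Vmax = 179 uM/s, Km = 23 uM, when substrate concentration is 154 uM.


v = Vmax * [S] / (Km + [S])
v = 179 * 154 / (23 + 154)
v = 155.7401 uM/s

155.7401 uM/s


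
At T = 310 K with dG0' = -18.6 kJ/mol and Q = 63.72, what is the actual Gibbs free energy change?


dG = dG0' + RT * ln(Q) / 1000
dG = -18.6 + 8.314 * 310 * ln(63.72) / 1000
dG = -7.8924 kJ/mol

-7.8924 kJ/mol


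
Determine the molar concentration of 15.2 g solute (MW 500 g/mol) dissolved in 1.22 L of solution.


C = (mass / MW) / volume
C = (15.2 / 500) / 1.22
C = 0.0249 M

0.0249 M


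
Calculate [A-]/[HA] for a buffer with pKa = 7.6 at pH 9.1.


[A-]/[HA] = 10^(pH - pKa)
= 10^(9.1 - 7.6)
= 31.6228

31.6228


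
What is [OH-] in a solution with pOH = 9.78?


[OH-] = 10^(-pOH)
[OH-] = 10^(-9.78)
[OH-] = 1.660e-10 M

1.660e-10 M


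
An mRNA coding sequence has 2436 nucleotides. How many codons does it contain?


codons = nucleotides / 3
codons = 2436 / 3 = 812

812


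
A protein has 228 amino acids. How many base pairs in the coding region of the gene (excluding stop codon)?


Each amino acid = 1 codon = 3 bp
bp = 228 * 3 = 684 bp

684 bp


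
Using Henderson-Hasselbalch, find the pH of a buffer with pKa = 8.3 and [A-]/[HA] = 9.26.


pH = pKa + log10([A-]/[HA])
pH = 8.3 + log10(9.26)
pH = 9.2666

9.2666


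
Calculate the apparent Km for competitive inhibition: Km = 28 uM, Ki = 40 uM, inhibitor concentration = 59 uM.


Km_app = Km * (1 + [I]/Ki)
Km_app = 28 * (1 + 59/40)
Km_app = 69.3 uM

69.3 uM


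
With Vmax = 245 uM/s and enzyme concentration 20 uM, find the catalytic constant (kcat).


kcat = Vmax / [E]t
kcat = 245 / 20
kcat = 12.25 s^-1

12.25 s^-1


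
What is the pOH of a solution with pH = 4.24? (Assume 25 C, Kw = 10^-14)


pOH = 14 - pH
pOH = 14 - 4.24
pOH = 9.76

9.76


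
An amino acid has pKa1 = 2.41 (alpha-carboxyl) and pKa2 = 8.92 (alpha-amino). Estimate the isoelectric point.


pI = (pKa1 + pKa2) / 2
pI = (2.41 + 8.92) / 2
pI = 5.665

5.665


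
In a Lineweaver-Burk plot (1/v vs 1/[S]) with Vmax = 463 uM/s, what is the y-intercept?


y-intercept = 1/Vmax
= 1/463
= 0.0022 s/uM

0.0022 s/uM


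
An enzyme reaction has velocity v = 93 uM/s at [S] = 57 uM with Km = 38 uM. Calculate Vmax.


Vmax = v * (Km + [S]) / [S]
Vmax = 93 * (38 + 57) / 57
Vmax = 155.0 uM/s

155.0 uM/s


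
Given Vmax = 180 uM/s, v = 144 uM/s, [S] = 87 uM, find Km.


Km = [S] * (Vmax - v) / v
Km = 87 * (180 - 144) / 144
Km = 21.75 uM

21.75 uM


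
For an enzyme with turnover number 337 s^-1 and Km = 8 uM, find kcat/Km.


Catalytic efficiency = kcat / Km
= 337 / 8
= 42.125 uM^-1*s^-1

42.125 uM^-1*s^-1


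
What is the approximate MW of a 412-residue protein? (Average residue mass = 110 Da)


MW = n_residues * 110 Da
MW = 412 * 110
MW = 45320 Da

45320 Da


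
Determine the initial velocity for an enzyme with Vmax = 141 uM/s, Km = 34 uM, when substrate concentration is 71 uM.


v = Vmax * [S] / (Km + [S])
v = 141 * 71 / (34 + 71)
v = 95.3429 uM/s

95.3429 uM/s


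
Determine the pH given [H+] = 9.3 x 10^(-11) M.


pH = -log10([H+])
pH = -log10(9.3 x 10^(-11))
pH = 10.0315

10.0315


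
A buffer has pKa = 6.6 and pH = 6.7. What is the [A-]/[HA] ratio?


[A-]/[HA] = 10^(pH - pKa)
= 10^(6.7 - 6.6)
= 1.2589

1.2589


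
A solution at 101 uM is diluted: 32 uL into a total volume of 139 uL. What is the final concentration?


C2 = C1 * V1 / V2
C2 = 101 * 32 / 139
C2 = 23.2518 uM

23.2518 uM


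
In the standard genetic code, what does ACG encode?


Standard genetic code lookup.
Codon ACG -> Thr

Thr


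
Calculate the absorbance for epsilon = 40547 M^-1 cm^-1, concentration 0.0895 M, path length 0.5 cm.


A = epsilon * c * l
A = 40547 * 0.0895 * 0.5
A = 1814.4782

1814.4782


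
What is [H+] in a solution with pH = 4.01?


[H+] = 10^(-pH)
[H+] = 10^(-4.01)
[H+] = 9.772e-05 M

9.772e-05 M


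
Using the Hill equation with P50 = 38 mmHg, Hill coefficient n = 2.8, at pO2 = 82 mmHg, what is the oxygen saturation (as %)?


Y = pO2^n / (P50^n + pO2^n)
Y = 82^2.8 / (38^2.8 + 82^2.8)
Y = 89.6%

89.6%


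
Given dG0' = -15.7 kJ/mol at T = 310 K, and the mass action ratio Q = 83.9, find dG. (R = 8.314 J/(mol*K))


dG = dG0' + RT * ln(Q) / 1000
dG = -15.7 + 8.314 * 310 * ln(83.9) / 1000
dG = -4.2833 kJ/mol

-4.2833 kJ/mol


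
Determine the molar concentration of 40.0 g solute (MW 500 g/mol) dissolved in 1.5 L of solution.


C = (mass / MW) / volume
C = (40.0 / 500) / 1.5
C = 0.0533 M

0.0533 M


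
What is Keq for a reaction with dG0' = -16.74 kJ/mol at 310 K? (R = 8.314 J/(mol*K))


Keq = exp(-dG0 * 1000 / (R * T))
Keq = exp(-(-16.74) * 1000 / (8.314 * 310))
Keq = 661.8696

661.8696


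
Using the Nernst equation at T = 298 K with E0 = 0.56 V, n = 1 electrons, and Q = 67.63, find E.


E = E0 - (RT/nF) * ln(Q)
E = 0.56 - (8.314 * 298 / (1 * 96485)) * ln(67.63)
E = 0.4518 V

0.4518 V


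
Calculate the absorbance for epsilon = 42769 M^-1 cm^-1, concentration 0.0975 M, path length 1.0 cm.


A = epsilon * c * l
A = 42769 * 0.0975 * 1.0
A = 4169.9775

4169.9775


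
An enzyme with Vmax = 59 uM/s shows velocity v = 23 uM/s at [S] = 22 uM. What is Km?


Km = [S] * (Vmax - v) / v
Km = 22 * (59 - 23) / 23
Km = 34.4348 uM

34.4348 uM


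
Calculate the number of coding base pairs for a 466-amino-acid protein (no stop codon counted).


Each amino acid = 1 codon = 3 bp
bp = 466 * 3 = 1398 bp

1398 bp


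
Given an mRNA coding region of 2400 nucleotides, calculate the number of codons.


codons = nucleotides / 3
codons = 2400 / 3 = 800

800


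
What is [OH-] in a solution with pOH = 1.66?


[OH-] = 10^(-pOH)
[OH-] = 10^(-1.66)
[OH-] = 0.0219 M

0.0219 M


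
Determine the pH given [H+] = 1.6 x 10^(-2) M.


pH = -log10([H+])
pH = -log10(1.6 x 10^(-2))
pH = 1.7959

1.7959


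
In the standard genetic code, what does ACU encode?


Standard genetic code lookup.
Codon ACU -> Thr

Thr


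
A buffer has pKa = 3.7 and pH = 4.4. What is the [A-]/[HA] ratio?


[A-]/[HA] = 10^(pH - pKa)
= 10^(4.4 - 3.7)
= 5.0119

5.0119


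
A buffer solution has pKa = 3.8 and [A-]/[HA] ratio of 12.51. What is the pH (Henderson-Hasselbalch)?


pH = pKa + log10([A-]/[HA])
pH = 3.8 + log10(12.51)
pH = 4.8973

4.8973


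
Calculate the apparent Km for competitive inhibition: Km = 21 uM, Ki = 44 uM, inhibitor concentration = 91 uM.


Km_app = Km * (1 + [I]/Ki)
Km_app = 21 * (1 + 91/44)
Km_app = 64.4318 uM

64.4318 uM


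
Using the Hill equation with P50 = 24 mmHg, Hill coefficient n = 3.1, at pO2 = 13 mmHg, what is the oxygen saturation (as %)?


Y = pO2^n / (P50^n + pO2^n)
Y = 13^3.1 / (24^3.1 + 13^3.1)
Y = 13.0%

13.0%


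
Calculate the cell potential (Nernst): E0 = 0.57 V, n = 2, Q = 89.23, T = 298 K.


E = E0 - (RT/nF) * ln(Q)
E = 0.57 - (8.314 * 298 / (2 * 96485)) * ln(89.23)
E = 0.5123 V

0.5123 V


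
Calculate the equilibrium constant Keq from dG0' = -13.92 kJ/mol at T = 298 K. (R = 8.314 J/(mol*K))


Keq = exp(-dG0 * 1000 / (R * T))
Keq = exp(-(-13.92) * 1000 / (8.314 * 298))
Keq = 275.4494

275.4494


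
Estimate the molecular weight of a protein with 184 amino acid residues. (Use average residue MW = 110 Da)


MW = n_residues * 110 Da
MW = 184 * 110
MW = 20240 Da

20240 Da


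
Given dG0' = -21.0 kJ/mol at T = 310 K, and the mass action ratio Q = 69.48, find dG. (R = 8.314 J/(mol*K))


dG = dG0' + RT * ln(Q) / 1000
dG = -21.0 + 8.314 * 310 * ln(69.48) / 1000
dG = -10.0694 kJ/mol

-10.0694 kJ/mol


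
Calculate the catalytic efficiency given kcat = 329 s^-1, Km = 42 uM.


Catalytic efficiency = kcat / Km
= 329 / 42
= 7.8333 uM^-1*s^-1

7.8333 uM^-1*s^-1


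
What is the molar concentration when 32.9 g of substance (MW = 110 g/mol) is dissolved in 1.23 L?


C = (mass / MW) / volume
C = (32.9 / 110) / 1.23
C = 0.2432 M

0.2432 M


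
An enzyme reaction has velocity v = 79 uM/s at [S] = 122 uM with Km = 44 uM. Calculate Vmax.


Vmax = v * (Km + [S]) / [S]
Vmax = 79 * (44 + 122) / 122
Vmax = 107.4918 uM/s

107.4918 uM/s


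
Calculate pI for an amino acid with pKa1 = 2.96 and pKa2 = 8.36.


pI = (pKa1 + pKa2) / 2
pI = (2.96 + 8.36) / 2
pI = 5.66

5.66


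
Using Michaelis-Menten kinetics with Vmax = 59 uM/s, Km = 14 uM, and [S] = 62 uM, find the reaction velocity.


v = Vmax * [S] / (Km + [S])
v = 59 * 62 / (14 + 62)
v = 48.1316 uM/s

48.1316 uM/s


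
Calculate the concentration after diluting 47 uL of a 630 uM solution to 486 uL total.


C2 = C1 * V1 / V2
C2 = 630 * 47 / 486
C2 = 60.9259 uM

60.9259 uM


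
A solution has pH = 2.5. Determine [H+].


[H+] = 10^(-pH)
[H+] = 10^(-2.5)
[H+] = 0.0032 M

0.0032 M


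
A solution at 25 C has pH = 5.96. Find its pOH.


pOH = 14 - pH
pOH = 14 - 5.96
pOH = 8.04

8.04


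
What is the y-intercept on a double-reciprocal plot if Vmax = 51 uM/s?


y-intercept = 1/Vmax
= 1/51
= 0.0196 s/uM

0.0196 s/uM


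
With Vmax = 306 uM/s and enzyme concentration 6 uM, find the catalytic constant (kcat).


kcat = Vmax / [E]t
kcat = 306 / 6
kcat = 51.0 s^-1

51.0 s^-1


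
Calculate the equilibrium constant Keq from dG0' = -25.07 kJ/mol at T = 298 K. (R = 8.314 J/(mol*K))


Keq = exp(-dG0 * 1000 / (R * T))
Keq = exp(-(-25.07) * 1000 / (8.314 * 298))
Keq = 24804.4308

24804.4308


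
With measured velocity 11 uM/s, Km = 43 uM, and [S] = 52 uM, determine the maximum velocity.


Vmax = v * (Km + [S]) / [S]
Vmax = 11 * (43 + 52) / 52
Vmax = 20.0962 uM/s

20.0962 uM/s


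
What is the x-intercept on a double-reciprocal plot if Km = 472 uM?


x-intercept = -1/Km
= -1/472
= -0.0021 1/uM

-0.0021 1/uM


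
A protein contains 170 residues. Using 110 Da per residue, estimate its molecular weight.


MW = n_residues * 110 Da
MW = 170 * 110
MW = 18700 Da

18700 Da


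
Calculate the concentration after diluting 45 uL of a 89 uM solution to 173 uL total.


C2 = C1 * V1 / V2
C2 = 89 * 45 / 173
C2 = 23.1503 uM

23.1503 uM


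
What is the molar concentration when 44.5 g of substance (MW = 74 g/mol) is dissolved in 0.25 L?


C = (mass / MW) / volume
C = (44.5 / 74) / 0.25
C = 2.4054 M

2.4054 M


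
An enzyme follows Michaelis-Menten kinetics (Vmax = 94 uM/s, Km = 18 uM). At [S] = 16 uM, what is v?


v = Vmax * [S] / (Km + [S])
v = 94 * 16 / (18 + 16)
v = 44.2353 uM/s

44.2353 uM/s


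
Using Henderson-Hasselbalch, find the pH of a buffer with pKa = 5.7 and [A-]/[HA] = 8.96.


pH = pKa + log10([A-]/[HA])
pH = 5.7 + log10(8.96)
pH = 6.6523

6.6523


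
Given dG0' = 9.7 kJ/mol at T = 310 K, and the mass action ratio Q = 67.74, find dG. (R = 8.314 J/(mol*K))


dG = dG0' + RT * ln(Q) / 1000
dG = 9.7 + 8.314 * 310 * ln(67.74) / 1000
dG = 20.5652 kJ/mol

20.5652 kJ/mol


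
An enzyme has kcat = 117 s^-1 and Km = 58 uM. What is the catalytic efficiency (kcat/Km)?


Catalytic efficiency = kcat / Km
= 117 / 58
= 2.0172 uM^-1*s^-1

2.0172 uM^-1*s^-1


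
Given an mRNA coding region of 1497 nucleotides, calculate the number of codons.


codons = nucleotides / 3
codons = 1497 / 3 = 499

499


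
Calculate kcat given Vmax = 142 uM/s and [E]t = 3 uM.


kcat = Vmax / [E]t
kcat = 142 / 3
kcat = 47.3333 s^-1

47.3333 s^-1


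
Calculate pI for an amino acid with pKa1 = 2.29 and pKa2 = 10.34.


pI = (pKa1 + pKa2) / 2
pI = (2.29 + 10.34) / 2
pI = 6.315

6.315


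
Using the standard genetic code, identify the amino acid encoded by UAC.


Standard genetic code lookup.
Codon UAC -> Tyr

Tyr


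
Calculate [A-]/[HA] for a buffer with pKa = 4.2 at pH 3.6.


[A-]/[HA] = 10^(pH - pKa)
= 10^(3.6 - 4.2)
= 0.2512

0.2512


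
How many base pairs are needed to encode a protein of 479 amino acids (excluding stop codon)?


Each amino acid = 1 codon = 3 bp
bp = 479 * 3 = 1437 bp

1437 bp


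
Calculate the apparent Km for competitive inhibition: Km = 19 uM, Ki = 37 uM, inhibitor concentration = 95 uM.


Km_app = Km * (1 + [I]/Ki)
Km_app = 19 * (1 + 95/37)
Km_app = 67.7838 uM

67.7838 uM


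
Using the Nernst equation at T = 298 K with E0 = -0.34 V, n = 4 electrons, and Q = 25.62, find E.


E = E0 - (RT/nF) * ln(Q)
E = -0.34 - (8.314 * 298 / (4 * 96485)) * ln(25.62)
E = -0.3608 V

-0.3608 V


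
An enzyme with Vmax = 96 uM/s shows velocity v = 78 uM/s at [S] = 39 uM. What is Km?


Km = [S] * (Vmax - v) / v
Km = 39 * (96 - 78) / 78
Km = 9.0 uM

9.0 uM


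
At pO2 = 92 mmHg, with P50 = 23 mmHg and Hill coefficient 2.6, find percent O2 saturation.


Y = pO2^n / (P50^n + pO2^n)
Y = 92^2.6 / (23^2.6 + 92^2.6)
Y = 97.35%

97.35%


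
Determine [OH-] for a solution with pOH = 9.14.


[OH-] = 10^(-pOH)
[OH-] = 10^(-9.14)
[OH-] = 7.244e-10 M

7.244e-10 M


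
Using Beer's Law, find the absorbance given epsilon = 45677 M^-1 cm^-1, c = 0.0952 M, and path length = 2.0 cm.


A = epsilon * c * l
A = 45677 * 0.0952 * 2.0
A = 8696.9008

8696.9008


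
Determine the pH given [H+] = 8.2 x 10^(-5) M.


pH = -log10([H+])
pH = -log10(8.2 x 10^(-5))
pH = 4.0862

4.0862


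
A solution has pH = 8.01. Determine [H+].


[H+] = 10^(-pH)
[H+] = 10^(-8.01)
[H+] = 9.772e-09 M

9.772e-09 M


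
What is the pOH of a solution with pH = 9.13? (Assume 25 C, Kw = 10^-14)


pOH = 14 - pH
pOH = 14 - 9.13
pOH = 4.87

4.87


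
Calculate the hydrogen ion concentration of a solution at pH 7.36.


[H+] = 10^(-pH)
[H+] = 10^(-7.36)
[H+] = 4.365e-08 M

4.365e-08 M


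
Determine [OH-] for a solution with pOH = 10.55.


[OH-] = 10^(-pOH)
[OH-] = 10^(-10.55)
[OH-] = 2.818e-11 M

2.818e-11 M


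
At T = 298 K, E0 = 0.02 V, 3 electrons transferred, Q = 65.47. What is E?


E = E0 - (RT/nF) * ln(Q)
E = 0.02 - (8.314 * 298 / (3 * 96485)) * ln(65.47)
E = -0.0158 V

-0.0158 V


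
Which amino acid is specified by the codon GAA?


Standard genetic code lookup.
Codon GAA -> Glu

Glu


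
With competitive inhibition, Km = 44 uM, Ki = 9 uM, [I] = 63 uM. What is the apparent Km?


Km_app = Km * (1 + [I]/Ki)
Km_app = 44 * (1 + 63/9)
Km_app = 352.0 uM

352.0 uM


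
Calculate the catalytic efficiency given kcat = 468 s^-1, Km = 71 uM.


Catalytic efficiency = kcat / Km
= 468 / 71
= 6.5915 uM^-1*s^-1

6.5915 uM^-1*s^-1


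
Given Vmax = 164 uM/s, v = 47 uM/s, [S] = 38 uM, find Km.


Km = [S] * (Vmax - v) / v
Km = 38 * (164 - 47) / 47
Km = 94.5957 uM

94.5957 uM


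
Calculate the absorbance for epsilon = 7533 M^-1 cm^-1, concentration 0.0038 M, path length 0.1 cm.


A = epsilon * c * l
A = 7533 * 0.0038 * 0.1
A = 2.8625

2.8625


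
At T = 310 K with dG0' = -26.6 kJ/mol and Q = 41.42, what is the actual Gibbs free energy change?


dG = dG0' + RT * ln(Q) / 1000
dG = -26.6 + 8.314 * 310 * ln(41.42) / 1000
dG = -17.0026 kJ/mol

-17.0026 kJ/mol


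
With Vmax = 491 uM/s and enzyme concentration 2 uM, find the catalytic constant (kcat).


kcat = Vmax / [E]t
kcat = 491 / 2
kcat = 245.5 s^-1

245.5 s^-1


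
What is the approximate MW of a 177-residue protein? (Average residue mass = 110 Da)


MW = n_residues * 110 Da
MW = 177 * 110
MW = 19470 Da

19470 Da


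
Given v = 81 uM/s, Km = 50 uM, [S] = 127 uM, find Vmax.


Vmax = v * (Km + [S]) / [S]
Vmax = 81 * (50 + 127) / 127
Vmax = 112.8898 uM/s

112.8898 uM/s


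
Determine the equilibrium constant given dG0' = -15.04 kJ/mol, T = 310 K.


Keq = exp(-dG0 * 1000 / (R * T))
Keq = exp(-(-15.04) * 1000 / (8.314 * 310))
Keq = 342.2268

342.2268


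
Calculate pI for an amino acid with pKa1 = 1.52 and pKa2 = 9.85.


pI = (pKa1 + pKa2) / 2
pI = (1.52 + 9.85) / 2
pI = 5.685

5.685


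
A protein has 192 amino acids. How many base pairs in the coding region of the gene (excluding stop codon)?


Each amino acid = 1 codon = 3 bp
bp = 192 * 3 = 576 bp

576 bp


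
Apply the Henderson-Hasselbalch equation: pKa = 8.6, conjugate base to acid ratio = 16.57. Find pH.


pH = pKa + log10([A-]/[HA])
pH = 8.6 + log10(16.57)
pH = 9.8193

9.8193


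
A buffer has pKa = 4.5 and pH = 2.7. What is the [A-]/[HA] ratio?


[A-]/[HA] = 10^(pH - pKa)
= 10^(2.7 - 4.5)
= 0.0158

0.0158


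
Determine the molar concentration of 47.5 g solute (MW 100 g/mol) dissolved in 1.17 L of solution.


C = (mass / MW) / volume
C = (47.5 / 100) / 1.17
C = 0.406 M

0.406 M


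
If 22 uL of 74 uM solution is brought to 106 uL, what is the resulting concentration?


C2 = C1 * V1 / V2
C2 = 74 * 22 / 106
C2 = 15.3585 uM

15.3585 uM


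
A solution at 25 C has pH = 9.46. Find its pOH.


pOH = 14 - pH
pOH = 14 - 9.46
pOH = 4.54

4.54
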